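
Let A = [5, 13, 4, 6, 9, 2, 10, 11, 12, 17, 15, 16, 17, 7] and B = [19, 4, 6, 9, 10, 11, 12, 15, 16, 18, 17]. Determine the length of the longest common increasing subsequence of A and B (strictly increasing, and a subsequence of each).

9

A longest common strictly increasing subsequence is 4, 6, 9, 10, 11, 12, 15, 16, 17 (length 9); it appears in order in both A and B, and no longer such subsequence exists.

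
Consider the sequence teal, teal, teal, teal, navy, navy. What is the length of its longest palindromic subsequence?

One longest palindromic subsequence is teal teal teal teal (positions 1,2,3,4); it reads the same forward and backward, and the interval DP gives dp[1][6] = 4.

4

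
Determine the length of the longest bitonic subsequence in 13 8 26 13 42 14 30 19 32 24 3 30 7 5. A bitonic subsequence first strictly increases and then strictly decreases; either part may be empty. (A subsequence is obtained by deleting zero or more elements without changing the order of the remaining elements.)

One longest bitonic subsequence is 8, 13, 14, 30, 32, 30, 7, 5 (positions 2,4,6,7,9,12,13,14): it rises to 32 then falls. Length 8 is optimal.

8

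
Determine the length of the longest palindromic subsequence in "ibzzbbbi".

One longest palindromic subsequence is ibbbbi (positions 1,2,5,6,7,8); it reads the same forward and backward, and the interval DP gives dp[1][8] = 6.

6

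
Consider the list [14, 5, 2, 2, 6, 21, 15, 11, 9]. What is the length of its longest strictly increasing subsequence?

3

Let dp[i] be the longest increasing subsequence ending at position i. Then dp = [1, 1, 1, 1, 2, 3, 3, 3, 3].
The maximum is 3; one witness is 5, 6, 21 at positions 2,5,6.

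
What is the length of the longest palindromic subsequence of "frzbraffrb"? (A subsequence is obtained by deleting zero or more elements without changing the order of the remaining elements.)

Using dp[i][j] = 2 + dp[i+1][j−1] if the ends match, else max(dp[i+1][j], dp[i][j−1]):
dp[1][10] = 6. A witness is brffrb at positions 4,5,7,8,9,10.

6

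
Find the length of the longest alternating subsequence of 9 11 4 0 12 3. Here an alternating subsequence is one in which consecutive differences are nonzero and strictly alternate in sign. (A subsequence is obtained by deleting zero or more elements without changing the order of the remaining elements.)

5

A longest alternating subsequence is 9, 11, 4, 12, 3 (positions 1,2,3,5,6); its 4 consecutive differences strictly alternate in sign, and length 5 is optimal.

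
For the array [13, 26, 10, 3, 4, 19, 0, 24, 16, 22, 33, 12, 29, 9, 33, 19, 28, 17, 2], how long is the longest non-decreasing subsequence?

6

Scanning left to right, the best length ending at each element is: 13→1, 26→2, 10→1, 3→1, 4→2, 19→3, 0→1, 24→4, 16→3, 22→4, 33→5, 12→3, 29→5, 9→3, 33→6, 19→4, 28→5, 17→4, 2→2.
So the longest non-decreasing subsequence has length 6, e.g. 3, 4, 19, 24, 33, 33.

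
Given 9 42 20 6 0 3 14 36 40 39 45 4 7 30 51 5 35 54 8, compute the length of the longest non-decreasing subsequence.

8

Let dp[i] be the longest non-decreasing subsequence ending at position i. Then dp = [1, 2, 2, 1, 1, 2, 3, 4, 5, 5, 6, 3, 4, 5, 7, 4, 6, 8, 5].
The maximum is 8; one witness is 0, 3, 14, 36, 40, 45, 51, 54 at positions 5,6,7,8,9,11,15,18.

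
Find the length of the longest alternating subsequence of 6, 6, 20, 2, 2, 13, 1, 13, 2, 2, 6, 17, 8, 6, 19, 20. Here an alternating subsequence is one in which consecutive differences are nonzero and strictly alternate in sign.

10

Track the best alternating length ending on an up-step vs a down-step at each position: up/down = 1/1, 1/1, 2/1, 1/3, 1/3, 4/3, 1/5, 6/3, 6/7, 6/7, 8/7, 8/3, 8/9, 8/9, 10/3, 10/1.
The maximum over both is 10; one such subsequence is 6, 20, 2, 13, 1, 13, 2, 17, 8, 19.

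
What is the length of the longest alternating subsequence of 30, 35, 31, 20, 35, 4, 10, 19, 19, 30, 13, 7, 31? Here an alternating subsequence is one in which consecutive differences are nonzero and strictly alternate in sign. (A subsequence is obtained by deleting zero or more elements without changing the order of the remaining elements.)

8

A longest alternating subsequence is 30, 35, 31, 35, 4, 19, 13, 31 (positions 1,2,3,5,6,8,11,13); its 7 consecutive differences strictly alternate in sign, and length 8 is optimal.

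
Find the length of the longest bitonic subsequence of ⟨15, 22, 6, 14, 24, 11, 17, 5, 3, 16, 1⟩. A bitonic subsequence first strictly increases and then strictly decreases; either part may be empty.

Let inc[i] be the LIS ending at i and dec[i] the longest strictly decreasing subsequence starting at i. inc = [1, 2, 1, 2, 3, 2, 3, 1, 1, 3, 1], dec = [6, 6, 4, 5, 5, 4, 4, 3, 2, 2, 1].
max_i inc[i]+dec[i]−1 = 7, with one witness 15, 22, 14, 11, 5, 3, 1.

7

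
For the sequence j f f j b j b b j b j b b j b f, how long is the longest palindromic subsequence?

13

One longest palindromic subsequence is fbjbbjbjbbjbf (positions 2,5,6,7,8,9,10,11,12,13,14,15,16); it reads the same forward and backward, and the interval DP gives dp[1][16] = 13.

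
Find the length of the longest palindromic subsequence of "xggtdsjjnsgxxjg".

8

One longest palindromic subsequence is ggsjjsgg (positions 2,3,6,7,8,10,11,15); it reads the same forward and backward, and the interval DP gives dp[1][15] = 8.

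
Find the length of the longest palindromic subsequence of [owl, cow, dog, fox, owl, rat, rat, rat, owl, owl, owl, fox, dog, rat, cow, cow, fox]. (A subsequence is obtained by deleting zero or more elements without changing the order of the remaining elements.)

11

One longest palindromic subsequence is cow dog fox owl rat rat rat owl fox dog cow (positions 2,3,4,5,6,7,8,11,12,13,16); it reads the same forward and backward, and the interval DP gives dp[1][17] = 11.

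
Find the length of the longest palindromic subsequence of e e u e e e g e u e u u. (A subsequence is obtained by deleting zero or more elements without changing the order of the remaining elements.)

One longest palindromic subsequence is eueeeeue (positions 2,3,4,5,6,8,9,10); it reads the same forward and backward, and the interval DP gives dp[1][12] = 8.

8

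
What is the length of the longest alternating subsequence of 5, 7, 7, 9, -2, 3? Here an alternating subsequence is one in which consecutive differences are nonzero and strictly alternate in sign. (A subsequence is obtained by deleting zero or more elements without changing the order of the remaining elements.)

Track the best alternating length ending on an up-step vs a down-step at each position: up/down = 1/1, 2/1, 2/1, 2/1, 1/3, 4/3.
The maximum over both is 4; one such subsequence is 5, 7, -2, 3.

4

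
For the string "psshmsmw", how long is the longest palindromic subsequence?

3

One longest palindromic subsequence is msm (positions 5,6,7); it reads the same forward and backward, and the interval DP gives dp[1][8] = 3.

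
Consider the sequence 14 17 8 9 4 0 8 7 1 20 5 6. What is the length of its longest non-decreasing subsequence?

4

Scanning left to right, the best length ending at each element is: 14→1, 17→2, 8→1, 9→2, 4→1, 0→1, 8→2, 7→2, 1→2, 20→3, 5→3, 6→4.
So the longest non-decreasing subsequence has length 4, e.g. 0, 1, 5, 6.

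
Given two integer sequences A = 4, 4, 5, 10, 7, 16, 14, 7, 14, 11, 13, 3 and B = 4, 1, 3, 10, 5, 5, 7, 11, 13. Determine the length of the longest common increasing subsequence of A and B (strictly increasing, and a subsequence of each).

A longest common strictly increasing subsequence is 4, 5, 7, 11, 13 (length 5); it appears in order in both A and B, and no longer such subsequence exists.

5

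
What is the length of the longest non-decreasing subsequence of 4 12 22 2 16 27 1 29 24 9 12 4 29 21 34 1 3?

7

Let dp[i] be the longest non-decreasing subsequence ending at position i. Then dp = [1, 2, 3, 1, 3, 4, 1, 5, 4, 2, 3, 2, 6, 4, 7, 2, 3].
The maximum is 7; one witness is 4, 12, 22, 27, 29, 29, 34 at positions 1,2,3,6,8,13,15.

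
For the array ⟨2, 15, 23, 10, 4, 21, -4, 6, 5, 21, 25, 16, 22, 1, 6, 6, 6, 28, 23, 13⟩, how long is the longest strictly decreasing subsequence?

Scanning left to right, the best length ending at each element is: 2→1, 15→1, 23→1, 10→2, 4→3, 21→2, -4→4, 6→3, 5→4, 21→2, 25→1, 16→3, 22→2, 1→5, 6→4, 6→4, 6→4, 28→1, 23→2, 13→4.
So the longest decreasing subsequence has length 5, e.g. 15, 10, 6, 5, 1.

5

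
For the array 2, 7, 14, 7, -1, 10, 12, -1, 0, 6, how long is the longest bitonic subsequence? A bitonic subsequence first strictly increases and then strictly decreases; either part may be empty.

5

One longest bitonic subsequence is 2, 7, 14, 12, 6 (positions 1,2,3,7,10): it rises to 14 then falls. Length 5 is optimal.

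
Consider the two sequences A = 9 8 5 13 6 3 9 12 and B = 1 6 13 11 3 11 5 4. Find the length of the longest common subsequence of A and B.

A longest common subsequence is 13, 3 (length 2); the LCS DP confirms no longer common subsequence exists.

2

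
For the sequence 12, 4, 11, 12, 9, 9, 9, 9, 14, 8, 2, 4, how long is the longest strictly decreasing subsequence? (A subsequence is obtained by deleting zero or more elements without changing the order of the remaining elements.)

Scanning left to right, the best length ending at each element is: 12→1, 4→2, 11→2, 12→1, 9→3, 9→3, 9→3, 9→3, 14→1, 8→4, 2→5, 4→5.
So the longest decreasing subsequence has length 5, e.g. 12, 11, 9, 8, 2.

5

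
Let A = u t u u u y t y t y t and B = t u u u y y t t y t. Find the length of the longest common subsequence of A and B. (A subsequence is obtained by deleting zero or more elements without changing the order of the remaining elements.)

Backtracking the LCS table gives one alignment: t (A2,B1) → u (A3,B2) → u (A4,B3) → u (A5,B4) → y (A6,B6) → t (A7,B7) → t (A9,B8) → y (A10,B9) → t (A11,B10).
So the longest common subsequence has length 9.

9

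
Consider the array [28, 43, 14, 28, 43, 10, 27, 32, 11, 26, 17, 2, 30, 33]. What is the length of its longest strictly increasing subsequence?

5

One longest increasing subsequence is 10, 11, 26, 30, 33 (positions 6,9,10,13,14), of length 5; no longer one exists.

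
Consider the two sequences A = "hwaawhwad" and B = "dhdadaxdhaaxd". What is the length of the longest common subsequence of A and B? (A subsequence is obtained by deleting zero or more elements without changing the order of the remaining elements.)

6

Backtracking the LCS table gives one alignment: h (A1,B2) → a (A3,B4) → a (A4,B6) → h (A6,B9) → a (A8,B11) → d (A9,B13).
So the longest common subsequence has length 6.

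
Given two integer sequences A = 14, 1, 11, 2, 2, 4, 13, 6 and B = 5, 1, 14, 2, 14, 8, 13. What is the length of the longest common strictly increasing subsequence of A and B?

A longest common strictly increasing subsequence is 1, 2, 13 (length 3); it appears in order in both A and B, and no longer such subsequence exists.

3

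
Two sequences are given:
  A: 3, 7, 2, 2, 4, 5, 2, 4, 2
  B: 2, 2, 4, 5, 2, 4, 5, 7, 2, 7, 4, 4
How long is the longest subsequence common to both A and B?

Backtracking the LCS table gives one alignment: 2 (A3,B1) → 2 (A4,B2) → 4 (A5,B3) → 5 (A6,B4) → 2 (A7,B5) → 4 (A8,B6) → 2 (A9,B9).
So the longest common subsequence has length 7.

7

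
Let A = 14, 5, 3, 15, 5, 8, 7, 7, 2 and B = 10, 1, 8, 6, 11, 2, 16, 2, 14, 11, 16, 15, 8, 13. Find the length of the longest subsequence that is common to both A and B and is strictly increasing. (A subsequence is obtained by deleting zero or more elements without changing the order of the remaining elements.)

A longest common strictly increasing subsequence is 14, 15 (length 2); it appears in order in both A and B, and no longer such subsequence exists.

2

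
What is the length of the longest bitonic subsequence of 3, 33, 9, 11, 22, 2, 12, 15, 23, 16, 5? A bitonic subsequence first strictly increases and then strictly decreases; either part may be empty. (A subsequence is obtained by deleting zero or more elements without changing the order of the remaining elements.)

8

Let inc[i] be the LIS ending at i and dec[i] the longest strictly decreasing subsequence starting at i. inc = [1, 2, 2, 3, 4, 1, 4, 5, 6, 6, 2], dec = [2, 4, 2, 2, 3, 1, 2, 2, 3, 2, 1].
max_i inc[i]+dec[i]−1 = 8, with one witness 3, 9, 11, 12, 15, 23, 16, 5.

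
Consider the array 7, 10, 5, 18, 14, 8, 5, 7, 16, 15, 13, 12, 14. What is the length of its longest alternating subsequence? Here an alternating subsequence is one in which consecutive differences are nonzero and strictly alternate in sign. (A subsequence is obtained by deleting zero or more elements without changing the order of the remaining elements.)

A longest alternating subsequence is 7, 10, 5, 18, 14, 16, 13, 14 (positions 1,2,3,4,5,9,11,13); its 7 consecutive differences strictly alternate in sign, and length 8 is optimal.

8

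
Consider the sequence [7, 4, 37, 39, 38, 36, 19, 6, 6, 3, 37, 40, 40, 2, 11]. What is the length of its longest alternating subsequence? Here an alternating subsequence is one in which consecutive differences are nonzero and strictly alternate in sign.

7

Track the best alternating length ending on an up-step vs a down-step at each position: up/down = 1/1, 1/2, 3/1, 3/1, 3/4, 3/4, 3/4, 3/4, 3/4, 1/4, 5/4, 5/1, 5/1, 1/6, 7/6.
The maximum over both is 7; one such subsequence is 7, 4, 37, 36, 37, 2, 11.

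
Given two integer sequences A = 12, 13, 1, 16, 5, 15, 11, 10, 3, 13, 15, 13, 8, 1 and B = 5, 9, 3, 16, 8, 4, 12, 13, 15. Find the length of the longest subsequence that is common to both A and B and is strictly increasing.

A longest common strictly increasing subsequence is 12, 13, 15 (length 3); it appears in order in both A and B, and no longer such subsequence exists.

3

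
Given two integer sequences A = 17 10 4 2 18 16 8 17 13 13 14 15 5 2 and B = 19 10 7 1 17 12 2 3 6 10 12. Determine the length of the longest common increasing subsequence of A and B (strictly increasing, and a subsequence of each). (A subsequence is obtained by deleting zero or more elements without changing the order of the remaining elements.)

For each value that appears in both, track the longest common increasing run ending there.
The best achievable length is 2; one witness is 10, 17 (A-positions 2,8, B-positions 2,5).

2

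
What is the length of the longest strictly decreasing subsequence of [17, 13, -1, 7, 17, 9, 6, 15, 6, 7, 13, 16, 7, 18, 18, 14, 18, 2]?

Let dp[i] be the longest decreasing subsequence ending at position i. Then dp = [1, 2, 3, 3, 1, 3, 4, 2, 4, 4, 3, 2, 4, 1, 1, 3, 1, 5].
The maximum is 5; one witness is 17, 13, 7, 6, 2 at positions 1,2,4,7,18.

5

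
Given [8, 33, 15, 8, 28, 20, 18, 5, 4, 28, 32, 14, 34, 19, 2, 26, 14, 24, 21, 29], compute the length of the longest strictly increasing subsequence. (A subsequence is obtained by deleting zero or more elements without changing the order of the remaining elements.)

6

One longest increasing subsequence is 8, 15, 20, 28, 32, 34 (positions 1,3,6,10,11,13), of length 6; no longer one exists.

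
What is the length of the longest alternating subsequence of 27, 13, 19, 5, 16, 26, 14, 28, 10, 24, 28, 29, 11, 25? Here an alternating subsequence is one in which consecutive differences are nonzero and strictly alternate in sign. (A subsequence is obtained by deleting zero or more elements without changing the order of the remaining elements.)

A longest alternating subsequence is 27, 13, 19, 5, 16, 14, 28, 10, 24, 11, 25 (positions 1,2,3,4,5,7,8,9,10,13,14); its 10 consecutive differences strictly alternate in sign, and length 11 is optimal.

11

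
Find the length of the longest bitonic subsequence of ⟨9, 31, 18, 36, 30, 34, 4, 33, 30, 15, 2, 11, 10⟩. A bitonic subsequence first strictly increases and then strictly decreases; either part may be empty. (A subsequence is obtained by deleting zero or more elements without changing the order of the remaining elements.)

Let inc[i] be the LIS ending at i and dec[i] the longest strictly decreasing subsequence starting at i. inc = [1, 2, 2, 3, 3, 4, 1, 4, 3, 2, 1, 2, 2], dec = [3, 5, 4, 7, 4, 6, 2, 5, 4, 3, 1, 2, 1].
max_i inc[i]+dec[i]−1 = 9, with one witness 9, 31, 36, 34, 33, 30, 15, 11, 10.

9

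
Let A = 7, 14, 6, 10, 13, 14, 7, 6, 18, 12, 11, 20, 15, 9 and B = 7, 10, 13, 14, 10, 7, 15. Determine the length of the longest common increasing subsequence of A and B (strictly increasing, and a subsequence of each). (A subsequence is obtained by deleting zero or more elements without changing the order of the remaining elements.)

For each value that appears in both, track the longest common increasing run ending there.
The best achievable length is 5; one witness is 7, 10, 13, 14, 15 (A-positions 1,4,5,6,13, B-positions 1,2,3,4,7).

5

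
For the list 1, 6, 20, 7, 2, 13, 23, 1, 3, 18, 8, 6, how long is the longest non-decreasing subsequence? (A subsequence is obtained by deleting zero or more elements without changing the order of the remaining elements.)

5

Scanning left to right, the best length ending at each element is: 1→1, 6→2, 20→3, 7→3, 2→2, 13→4, 23→5, 1→2, 3→3, 18→5, 8→4, 6→4.
So the longest non-decreasing subsequence has length 5, e.g. 1, 6, 7, 13, 23.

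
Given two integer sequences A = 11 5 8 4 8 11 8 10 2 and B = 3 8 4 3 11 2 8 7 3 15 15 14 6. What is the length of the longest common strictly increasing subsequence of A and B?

2

For each value that appears in both, track the longest common increasing run ending there.
The best achievable length is 2; one witness is 8, 11 (A-positions 3,6, B-positions 2,5).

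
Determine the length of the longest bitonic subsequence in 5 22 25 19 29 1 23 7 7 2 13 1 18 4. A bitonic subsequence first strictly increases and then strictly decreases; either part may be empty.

Let inc[i] be the LIS ending at i and dec[i] the longest strictly decreasing subsequence starting at i. inc = [1, 2, 3, 2, 4, 1, 3, 2, 2, 2, 3, 1, 4, 3], dec = [3, 5, 5, 4, 5, 1, 4, 3, 3, 2, 2, 1, 2, 1].
max_i inc[i]+dec[i]−1 = 8, with one witness 5, 22, 25, 29, 23, 7, 2, 1.

8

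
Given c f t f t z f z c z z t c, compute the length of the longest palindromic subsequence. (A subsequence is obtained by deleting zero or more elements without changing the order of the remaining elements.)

One longest palindromic subsequence is ctzzczztc (positions 1,3,6,8,9,10,11,12,13); it reads the same forward and backward, and the interval DP gives dp[1][13] = 9.

9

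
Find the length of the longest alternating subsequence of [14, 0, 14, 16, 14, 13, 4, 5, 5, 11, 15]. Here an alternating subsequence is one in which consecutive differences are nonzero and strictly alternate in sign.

5

Track the best alternating length ending on an up-step vs a down-step at each position: up/down = 1/1, 1/2, 3/1, 3/1, 3/4, 3/4, 3/4, 5/4, 5/4, 5/4, 5/4.
The maximum over both is 5; one such subsequence is 14, 0, 14, 4, 5.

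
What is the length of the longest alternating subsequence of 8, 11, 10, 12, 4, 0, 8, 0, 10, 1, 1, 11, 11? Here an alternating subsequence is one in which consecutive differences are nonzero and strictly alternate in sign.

10

Track the best alternating length ending on an up-step vs a down-step at each position: up/down = 1/1, 2/1, 2/3, 4/1, 1/5, 1/5, 6/5, 1/7, 8/5, 8/9, 8/9, 10/5, 10/5.
The maximum over both is 10; one such subsequence is 8, 11, 10, 12, 4, 8, 0, 10, 1, 11.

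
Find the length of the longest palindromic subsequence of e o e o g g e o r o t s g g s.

7

One longest palindromic subsequence is ggorogg (positions 5,6,8,9,10,13,14); it reads the same forward and backward, and the interval DP gives dp[1][15] = 7.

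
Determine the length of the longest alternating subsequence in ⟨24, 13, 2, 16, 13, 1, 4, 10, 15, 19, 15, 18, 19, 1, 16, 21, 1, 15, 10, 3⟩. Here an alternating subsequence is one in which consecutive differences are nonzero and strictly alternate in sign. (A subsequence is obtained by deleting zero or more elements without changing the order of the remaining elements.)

12

Track the best alternating length ending on an up-step vs a down-step at each position: up/down = 1/1, 1/2, 1/2, 3/2, 3/4, 1/4, 5/4, 5/4, 5/4, 5/2, 5/6, 7/6, 7/2, 1/8, 9/8, 9/2, 1/10, 11/10, 11/12, 11/12.
The maximum over both is 12; one such subsequence is 24, 13, 16, 13, 19, 15, 18, 1, 16, 1, 15, 10.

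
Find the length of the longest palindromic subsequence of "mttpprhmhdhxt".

One longest palindromic subsequence is thdht (positions 2,9,10,11,13); it reads the same forward and backward, and the interval DP gives dp[1][13] = 5.

5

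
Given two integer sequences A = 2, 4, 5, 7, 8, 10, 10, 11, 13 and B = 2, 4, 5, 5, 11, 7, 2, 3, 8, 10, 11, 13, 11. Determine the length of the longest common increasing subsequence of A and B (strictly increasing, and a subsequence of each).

8

For each value that appears in both, track the longest common increasing run ending there.
The best achievable length is 8; one witness is 2, 4, 5, 7, 8, 10, 11, 13 (A-positions 1,2,3,4,5,6,8,9, B-positions 1,2,3,6,9,10,11,12).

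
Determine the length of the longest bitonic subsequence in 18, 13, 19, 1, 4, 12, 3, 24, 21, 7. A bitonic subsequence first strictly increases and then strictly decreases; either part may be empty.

One longest bitonic subsequence is 1, 4, 12, 24, 21, 7 (positions 4,5,6,8,9,10): it rises to 24 then falls. Length 6 is optimal.

6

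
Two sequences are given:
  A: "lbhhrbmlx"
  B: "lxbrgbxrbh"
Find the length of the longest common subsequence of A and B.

5

A longest common subsequence is lbrbx (length 5); the LCS DP confirms no longer common subsequence exists.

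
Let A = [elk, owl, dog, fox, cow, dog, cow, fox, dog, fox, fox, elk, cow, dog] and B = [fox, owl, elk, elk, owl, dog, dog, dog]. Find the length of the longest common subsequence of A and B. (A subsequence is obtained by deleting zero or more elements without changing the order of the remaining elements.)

5

Backtracking the LCS table gives one alignment: elk (A1,B4) → owl (A2,B5) → dog (A6,B6) → dog (A9,B7) → dog (A14,B8).
So the longest common subsequence has length 5.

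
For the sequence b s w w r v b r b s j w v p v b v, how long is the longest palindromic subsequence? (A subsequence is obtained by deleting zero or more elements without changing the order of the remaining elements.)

7

One longest palindromic subsequence is vbvpvbv (positions 6,7,13,14,15,16,17); it reads the same forward and backward, and the interval DP gives dp[1][17] = 7.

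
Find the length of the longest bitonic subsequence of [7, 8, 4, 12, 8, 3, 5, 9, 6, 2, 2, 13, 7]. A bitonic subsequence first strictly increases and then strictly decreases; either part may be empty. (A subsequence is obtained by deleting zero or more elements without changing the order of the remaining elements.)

One longest bitonic subsequence is 7, 8, 12, 9, 6, 2 (positions 1,2,4,8,9,11): it rises to 12 then falls. Length 6 is optimal.

6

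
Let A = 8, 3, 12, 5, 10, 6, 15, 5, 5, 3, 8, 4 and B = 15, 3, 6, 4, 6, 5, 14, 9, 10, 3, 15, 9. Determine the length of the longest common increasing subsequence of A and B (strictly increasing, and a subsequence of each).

4

For each value that appears in both, track the longest common increasing run ending there.
The best achievable length is 4; one witness is 3, 5, 10, 15 (A-positions 2,4,5,7, B-positions 2,6,9,11).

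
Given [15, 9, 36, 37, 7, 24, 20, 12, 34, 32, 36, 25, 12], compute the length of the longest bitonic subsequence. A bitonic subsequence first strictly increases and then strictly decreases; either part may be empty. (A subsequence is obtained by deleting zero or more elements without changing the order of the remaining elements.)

Let inc[i] be the LIS ending at i and dec[i] the longest strictly decreasing subsequence starting at i. inc = [1, 1, 2, 3, 1, 2, 2, 2, 3, 3, 4, 3, 2], dec = [3, 2, 5, 5, 1, 3, 2, 1, 4, 3, 3, 2, 1].
max_i inc[i]+dec[i]−1 = 7, with one witness 15, 36, 37, 34, 32, 25, 12.

7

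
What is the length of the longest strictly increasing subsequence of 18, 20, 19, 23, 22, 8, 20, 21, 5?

Let dp[i] be the longest increasing subsequence ending at position i. Then dp = [1, 2, 2, 3, 3, 1, 3, 4, 1].
The maximum is 4; one witness is 18, 19, 20, 21 at positions 1,3,7,8.

4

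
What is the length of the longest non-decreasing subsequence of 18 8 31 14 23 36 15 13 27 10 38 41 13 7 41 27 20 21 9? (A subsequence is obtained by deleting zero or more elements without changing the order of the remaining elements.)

7

Let dp[i] be the longest non-decreasing subsequence ending at position i. Then dp = [1, 1, 2, 2, 3, 4, 3, 2, 4, 2, 5, 6, 3, 1, 7, 5, 4, 5, 2].
The maximum is 7; one witness is 8, 14, 23, 36, 38, 41, 41 at positions 2,4,5,6,11,12,15.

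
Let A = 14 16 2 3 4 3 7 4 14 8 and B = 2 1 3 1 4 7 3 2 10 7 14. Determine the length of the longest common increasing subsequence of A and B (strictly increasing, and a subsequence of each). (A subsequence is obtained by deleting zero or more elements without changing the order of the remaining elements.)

5

For each value that appears in both, track the longest common increasing run ending there.
The best achievable length is 5; one witness is 2, 3, 4, 7, 14 (A-positions 3,4,5,7,9, B-positions 1,3,5,6,11).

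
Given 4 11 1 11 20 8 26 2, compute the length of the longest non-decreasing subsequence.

5

One longest non-decreasing subsequence is 4, 11, 11, 20, 26 (positions 1,2,4,5,7), of length 5; no longer one exists.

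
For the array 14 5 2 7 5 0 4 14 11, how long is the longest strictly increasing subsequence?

3

One longest increasing subsequence is 5, 7, 14 (positions 2,4,8), of length 3; no longer one exists.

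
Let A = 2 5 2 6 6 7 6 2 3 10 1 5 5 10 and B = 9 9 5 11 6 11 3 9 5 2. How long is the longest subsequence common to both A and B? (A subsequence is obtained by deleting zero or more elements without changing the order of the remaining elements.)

4

Backtracking the LCS table gives one alignment: 5 (A2,B3) → 6 (A4,B5) → 3 (A9,B7) → 5 (A12,B9).
So the longest common subsequence has length 4.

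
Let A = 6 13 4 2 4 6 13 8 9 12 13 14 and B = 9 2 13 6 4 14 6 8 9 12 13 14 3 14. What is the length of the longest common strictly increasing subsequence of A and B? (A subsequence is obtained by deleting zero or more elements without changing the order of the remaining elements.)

For each value that appears in both, track the longest common increasing run ending there.
The best achievable length is 8; one witness is 2, 4, 6, 8, 9, 12, 13, 14 (A-positions 4,5,6,8,9,10,11,12, B-positions 2,5,7,8,9,10,11,12).

8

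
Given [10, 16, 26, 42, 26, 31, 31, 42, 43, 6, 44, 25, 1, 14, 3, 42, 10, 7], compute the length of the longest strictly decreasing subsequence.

6

One longest decreasing subsequence is 42, 26, 25, 14, 10, 7 (positions 4,5,12,14,17,18), of length 6; no longer one exists.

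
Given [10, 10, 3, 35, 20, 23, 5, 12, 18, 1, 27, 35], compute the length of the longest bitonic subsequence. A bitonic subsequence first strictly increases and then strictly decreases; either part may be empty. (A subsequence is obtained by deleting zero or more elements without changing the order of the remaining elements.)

6

Let inc[i] be the LIS ending at i and dec[i] the longest strictly decreasing subsequence starting at i. inc = [1, 1, 1, 2, 2, 3, 2, 3, 4, 1, 5, 6], dec = [3, 3, 2, 4, 3, 3, 2, 2, 2, 1, 1, 1].
max_i inc[i]+dec[i]−1 = 6, with one witness 3, 5, 12, 18, 27, 35.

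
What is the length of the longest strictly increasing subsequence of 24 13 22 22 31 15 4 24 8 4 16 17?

Scanning left to right, the best length ending at each element is: 24→1, 13→1, 22→2, 22→2, 31→3, 15→2, 4→1, 24→3, 8→2, 4→1, 16→3, 17→4.
So the longest increasing subsequence has length 4, e.g. 13, 15, 16, 17.

4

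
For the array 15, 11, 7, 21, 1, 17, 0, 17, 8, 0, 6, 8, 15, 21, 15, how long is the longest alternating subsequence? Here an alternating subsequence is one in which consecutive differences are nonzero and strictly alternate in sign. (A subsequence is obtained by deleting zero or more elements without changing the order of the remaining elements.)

10

Track the best alternating length ending on an up-step vs a down-step at each position: up/down = 1/1, 1/2, 1/2, 3/1, 1/4, 5/4, 1/6, 7/4, 7/8, 1/8, 9/8, 9/8, 9/8, 9/1, 9/10.
The maximum over both is 10; one such subsequence is 15, 11, 21, 1, 17, 0, 17, 8, 21, 15.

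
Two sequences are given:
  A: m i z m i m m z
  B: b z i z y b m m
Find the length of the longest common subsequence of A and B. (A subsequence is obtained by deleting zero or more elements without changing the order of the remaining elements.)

4

A longest common subsequence is izmm (length 4); the LCS DP confirms no longer common subsequence exists.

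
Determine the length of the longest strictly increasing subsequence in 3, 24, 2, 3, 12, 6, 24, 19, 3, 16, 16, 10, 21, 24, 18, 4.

6

Scanning left to right, the best length ending at each element is: 3→1, 24→2, 2→1, 3→2, 12→3, 6→3, 24→4, 19→4, 3→2, 16→4, 16→4, 10→4, 21→5, 24→6, 18→5, 4→3.
So the longest increasing subsequence has length 6, e.g. 2, 3, 12, 19, 21, 24.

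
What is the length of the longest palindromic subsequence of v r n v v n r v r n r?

Using dp[i][j] = 2 + dp[i+1][j−1] if the ends match, else max(dp[i+1][j], dp[i][j−1]):
dp[1][11] = 8. A witness is vrnvvnrv at positions 1,2,3,4,5,6,7,8.

8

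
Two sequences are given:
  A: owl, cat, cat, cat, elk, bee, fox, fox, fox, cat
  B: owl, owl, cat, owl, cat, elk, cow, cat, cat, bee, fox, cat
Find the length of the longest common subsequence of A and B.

Backtracking the LCS table gives one alignment: owl (A1,B4) → cat (A2,B5) → cat (A3,B8) → cat (A4,B9) → bee (A6,B10) → fox (A9,B11) → cat (A10,B12).
So the longest common subsequence has length 7.

7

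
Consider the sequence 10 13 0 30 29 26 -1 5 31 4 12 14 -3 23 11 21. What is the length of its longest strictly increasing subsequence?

Scanning left to right, the best length ending at each element is: 10→1, 13→2, 0→1, 30→3, 29→3, 26→3, -1→1, 5→2, 31→4, 4→2, 12→3, 14→4, -3→1, 23→5, 11→3, 21→5.
So the longest increasing subsequence has length 5, e.g. 0, 5, 12, 14, 23.

5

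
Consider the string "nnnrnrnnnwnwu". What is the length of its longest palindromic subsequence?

One longest palindromic subsequence is nnnnrnnnn (positions 1,2,3,5,6,7,8,9,11); it reads the same forward and backward, and the interval DP gives dp[1][13] = 9.

9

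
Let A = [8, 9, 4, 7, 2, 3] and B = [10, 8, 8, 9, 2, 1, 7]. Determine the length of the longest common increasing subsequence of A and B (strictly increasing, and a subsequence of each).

A longest common strictly increasing subsequence is 8, 9 (length 2); it appears in order in both A and B, and no longer such subsequence exists.

2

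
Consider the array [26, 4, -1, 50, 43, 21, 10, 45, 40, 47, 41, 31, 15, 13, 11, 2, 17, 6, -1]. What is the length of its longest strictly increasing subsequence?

4

Scanning left to right, the best length ending at each element is: 26→1, 4→1, -1→1, 50→2, 43→2, 21→2, 10→2, 45→3, 40→3, 47→4, 41→4, 31→3, 15→3, 13→3, 11→3, 2→2, 17→4, 6→3, -1→1.
So the longest increasing subsequence has length 4, e.g. 26, 43, 45, 47.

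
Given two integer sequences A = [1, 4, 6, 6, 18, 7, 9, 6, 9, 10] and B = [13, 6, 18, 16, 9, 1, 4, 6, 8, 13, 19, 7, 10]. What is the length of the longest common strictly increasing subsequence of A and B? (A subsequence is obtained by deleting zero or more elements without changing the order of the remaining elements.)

A longest common strictly increasing subsequence is 1, 4, 6, 7, 10 (length 5); it appears in order in both A and B, and no longer such subsequence exists.

5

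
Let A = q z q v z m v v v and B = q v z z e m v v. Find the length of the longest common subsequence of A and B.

Backtracking the LCS table gives one alignment: q (A1,B1) → z (A2,B3) → z (A5,B4) → m (A6,B6) → v (A8,B7) → v (A9,B8).
So the longest common subsequence has length 6.

6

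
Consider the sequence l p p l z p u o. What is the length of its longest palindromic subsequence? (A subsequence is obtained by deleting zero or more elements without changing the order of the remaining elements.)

4

One longest palindromic subsequence is lppl (positions 1,2,3,4); it reads the same forward and backward, and the interval DP gives dp[1][8] = 4.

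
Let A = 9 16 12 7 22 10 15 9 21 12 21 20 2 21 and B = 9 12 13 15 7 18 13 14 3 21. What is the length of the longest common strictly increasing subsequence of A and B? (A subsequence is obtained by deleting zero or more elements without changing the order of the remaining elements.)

4

A longest common strictly increasing subsequence is 9, 12, 15, 21 (length 4); it appears in order in both A and B, and no longer such subsequence exists.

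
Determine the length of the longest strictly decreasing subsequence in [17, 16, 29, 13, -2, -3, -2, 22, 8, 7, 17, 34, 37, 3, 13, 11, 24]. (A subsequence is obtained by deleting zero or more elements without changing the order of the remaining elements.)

6

One longest decreasing subsequence is 17, 16, 13, 8, 7, 3 (positions 1,2,4,9,10,14), of length 6; no longer one exists.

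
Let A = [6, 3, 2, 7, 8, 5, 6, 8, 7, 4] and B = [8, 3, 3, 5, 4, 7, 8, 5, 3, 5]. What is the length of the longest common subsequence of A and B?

4

Backtracking the LCS table gives one alignment: 3 (A2,B3) → 7 (A4,B6) → 8 (A5,B7) → 5 (A6,B10).
So the longest common subsequence has length 4.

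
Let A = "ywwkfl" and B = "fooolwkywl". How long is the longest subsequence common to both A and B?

A longest common subsequence is ywl (length 3); the LCS DP confirms no longer common subsequence exists.

3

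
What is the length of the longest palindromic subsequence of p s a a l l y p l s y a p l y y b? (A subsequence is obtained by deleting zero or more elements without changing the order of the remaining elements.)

7

Using dp[i][j] = 2 + dp[i+1][j−1] if the ends match, else max(dp[i+1][j], dp[i][j−1]):
dp[1][17] = 7. A witness is paysyap at positions 1,3,7,10,11,12,13.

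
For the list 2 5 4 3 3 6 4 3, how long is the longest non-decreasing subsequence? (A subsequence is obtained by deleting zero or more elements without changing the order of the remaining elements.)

Let dp[i] be the longest non-decreasing subsequence ending at position i. Then dp = [1, 2, 2, 2, 3, 4, 4, 4].
The maximum is 4; one witness is 2, 3, 3, 6 at positions 1,4,5,6.

4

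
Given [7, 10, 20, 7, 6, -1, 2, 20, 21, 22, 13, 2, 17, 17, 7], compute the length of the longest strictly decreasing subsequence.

Scanning left to right, the best length ending at each element is: 7→1, 10→1, 20→1, 7→2, 6→3, -1→4, 2→4, 20→1, 21→1, 22→1, 13→2, 2→4, 17→2, 17→2, 7→3.
So the longest decreasing subsequence has length 4, e.g. 10, 7, 6, -1.

4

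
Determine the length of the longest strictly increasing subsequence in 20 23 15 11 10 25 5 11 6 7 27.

Scanning left to right, the best length ending at each element is: 20→1, 23→2, 15→1, 11→1, 10→1, 25→3, 5→1, 11→2, 6→2, 7→3, 27→4.
So the longest increasing subsequence has length 4, e.g. 20, 23, 25, 27.

4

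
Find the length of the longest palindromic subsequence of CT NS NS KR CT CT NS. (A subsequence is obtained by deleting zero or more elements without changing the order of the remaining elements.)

One longest palindromic subsequence is NS CT CT NS (positions 2,5,6,7); it reads the same forward and backward, and the interval DP gives dp[1][7] = 4.

4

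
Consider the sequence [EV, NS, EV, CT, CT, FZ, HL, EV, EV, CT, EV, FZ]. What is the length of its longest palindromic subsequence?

6

One longest palindromic subsequence is EV CT EV EV CT EV (positions 3,4,8,9,10,11); it reads the same forward and backward, and the interval DP gives dp[1][12] = 6.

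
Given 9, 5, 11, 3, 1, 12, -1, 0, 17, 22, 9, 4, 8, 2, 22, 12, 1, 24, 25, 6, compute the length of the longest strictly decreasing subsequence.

Let dp[i] be the longest decreasing subsequence ending at position i. Then dp = [1, 2, 1, 3, 4, 1, 5, 5, 1, 1, 2, 3, 3, 4, 1, 2, 5, 1, 1, 4].
The maximum is 5; one witness is 9, 5, 3, 1, -1 at positions 1,2,4,5,7.

5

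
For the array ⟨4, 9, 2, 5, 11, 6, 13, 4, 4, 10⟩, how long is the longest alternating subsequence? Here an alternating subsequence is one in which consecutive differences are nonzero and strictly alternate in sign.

8

Track the best alternating length ending on an up-step vs a down-step at each position: up/down = 1/1, 2/1, 1/3, 4/3, 4/1, 4/5, 6/1, 4/7, 4/7, 8/7.
The maximum over both is 8; one such subsequence is 4, 9, 2, 11, 6, 13, 4, 10.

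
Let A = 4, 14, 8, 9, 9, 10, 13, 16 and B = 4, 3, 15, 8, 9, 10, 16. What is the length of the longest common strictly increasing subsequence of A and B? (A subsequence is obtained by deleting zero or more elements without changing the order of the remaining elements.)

For each value that appears in both, track the longest common increasing run ending there.
The best achievable length is 5; one witness is 4, 8, 9, 10, 16 (A-positions 1,3,4,6,8, B-positions 1,4,5,6,7).

5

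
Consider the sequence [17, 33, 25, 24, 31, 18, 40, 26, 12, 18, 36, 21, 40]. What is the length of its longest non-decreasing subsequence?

Let dp[i] be the longest non-decreasing subsequence ending at position i. Then dp = [1, 2, 2, 2, 3, 2, 4, 3, 1, 3, 4, 4, 5].
The maximum is 5; one witness is 17, 25, 31, 40, 40 at positions 1,3,5,7,13.

5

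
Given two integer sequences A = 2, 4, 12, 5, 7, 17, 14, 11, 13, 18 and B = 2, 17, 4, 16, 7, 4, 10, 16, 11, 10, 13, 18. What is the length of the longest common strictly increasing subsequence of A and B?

For each value that appears in both, track the longest common increasing run ending there.
The best achievable length is 6; one witness is 2, 4, 7, 11, 13, 18 (A-positions 1,2,5,8,9,10, B-positions 1,3,5,9,11,12).

6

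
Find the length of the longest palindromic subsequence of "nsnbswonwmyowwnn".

Using dp[i][j] = 2 + dp[i+1][j−1] if the ends match, else max(dp[i+1][j], dp[i][j−1]):
dp[1][16] = 9. A witness is nnwwowwnn at positions 1,3,6,9,12,13,14,15,16.

9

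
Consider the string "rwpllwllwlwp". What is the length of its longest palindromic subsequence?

One longest palindromic subsequence is plwllwlp (positions 3,5,6,7,8,9,10,12); it reads the same forward and backward, and the interval DP gives dp[1][12] = 8.

8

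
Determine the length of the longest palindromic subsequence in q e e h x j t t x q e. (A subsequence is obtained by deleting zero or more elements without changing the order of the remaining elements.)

6

One longest palindromic subsequence is exttxe (positions 2,5,7,8,9,11); it reads the same forward and backward, and the interval DP gives dp[1][11] = 6.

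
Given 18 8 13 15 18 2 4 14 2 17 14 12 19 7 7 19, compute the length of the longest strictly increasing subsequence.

Scanning left to right, the best length ending at each element is: 18→1, 8→1, 13→2, 15→3, 18→4, 2→1, 4→2, 14→3, 2→1, 17→4, 14→3, 12→3, 19→5, 7→3, 7→3, 19→5.
So the longest increasing subsequence has length 5, e.g. 8, 13, 15, 18, 19.

5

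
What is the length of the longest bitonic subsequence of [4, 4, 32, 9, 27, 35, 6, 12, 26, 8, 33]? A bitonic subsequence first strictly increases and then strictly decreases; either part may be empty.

One longest bitonic subsequence is 4, 9, 27, 35, 26, 8 (positions 1,4,5,6,9,10): it rises to 35 then falls. Length 6 is optimal.

6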